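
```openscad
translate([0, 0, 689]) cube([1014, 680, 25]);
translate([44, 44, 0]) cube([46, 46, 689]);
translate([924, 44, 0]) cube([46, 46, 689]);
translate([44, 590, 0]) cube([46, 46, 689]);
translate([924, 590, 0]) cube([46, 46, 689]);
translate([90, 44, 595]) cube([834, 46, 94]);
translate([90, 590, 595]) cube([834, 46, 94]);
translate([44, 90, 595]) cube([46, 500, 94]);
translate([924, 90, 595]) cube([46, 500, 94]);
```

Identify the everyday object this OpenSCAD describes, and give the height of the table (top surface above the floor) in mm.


A table. The table height is 714 mm.

A 1014×680×25 slab sits at z = 689 on four 46 mm square posts — a table. The top surface is at 689 + 25 = 714 mm.


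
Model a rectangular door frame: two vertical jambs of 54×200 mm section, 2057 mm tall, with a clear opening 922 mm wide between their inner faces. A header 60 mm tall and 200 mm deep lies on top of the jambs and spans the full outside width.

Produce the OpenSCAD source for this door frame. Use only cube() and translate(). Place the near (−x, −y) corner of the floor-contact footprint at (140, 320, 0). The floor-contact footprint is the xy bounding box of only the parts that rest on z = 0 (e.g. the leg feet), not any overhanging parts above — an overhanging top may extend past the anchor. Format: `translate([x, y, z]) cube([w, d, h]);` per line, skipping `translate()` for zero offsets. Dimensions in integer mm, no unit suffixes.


translate([140, 320, 0]) cube([54, 200, 2057]);
translate([1116, 320, 0]) cube([54, 200, 2057]);
translate([140, 320, 2057]) cube([1030, 200, 60]);


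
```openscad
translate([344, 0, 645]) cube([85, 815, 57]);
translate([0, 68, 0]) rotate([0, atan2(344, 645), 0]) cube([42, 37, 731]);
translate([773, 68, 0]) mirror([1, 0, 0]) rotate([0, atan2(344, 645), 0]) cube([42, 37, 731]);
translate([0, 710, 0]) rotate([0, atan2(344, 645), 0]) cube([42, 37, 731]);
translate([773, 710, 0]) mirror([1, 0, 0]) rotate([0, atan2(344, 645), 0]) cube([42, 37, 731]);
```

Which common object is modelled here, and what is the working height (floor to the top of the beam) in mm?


A sawhorse. The overall height is 702 mm.

A beam across two mirrored pairs of raked legs — a sawhorse. The beam's underside is at z = 645 (matching the legs' vertical rise in atan2(344, 645)) and the beam is 57 mm tall, so its top is at 645 + 57 = 702 mm. The raked legs top out at the beam's underside, so that is the highest point.


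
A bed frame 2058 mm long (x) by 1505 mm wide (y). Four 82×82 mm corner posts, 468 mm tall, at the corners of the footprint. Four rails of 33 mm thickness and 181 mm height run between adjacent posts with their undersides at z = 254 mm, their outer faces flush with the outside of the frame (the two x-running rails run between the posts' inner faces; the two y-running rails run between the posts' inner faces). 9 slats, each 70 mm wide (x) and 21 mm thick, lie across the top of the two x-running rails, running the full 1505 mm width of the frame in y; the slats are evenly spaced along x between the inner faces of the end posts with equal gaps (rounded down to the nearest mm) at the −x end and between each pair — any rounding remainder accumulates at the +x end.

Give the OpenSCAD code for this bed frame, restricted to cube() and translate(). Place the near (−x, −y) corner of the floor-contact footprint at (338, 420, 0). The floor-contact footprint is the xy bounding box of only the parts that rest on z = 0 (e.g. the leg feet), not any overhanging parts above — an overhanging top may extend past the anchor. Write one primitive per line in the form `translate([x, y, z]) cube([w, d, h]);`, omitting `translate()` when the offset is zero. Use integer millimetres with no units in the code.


translate([338, 420, 0]) cube([82, 82, 468]);
translate([338, 1843, 0]) cube([82, 82, 468]);
translate([2314, 420, 0]) cube([82, 82, 468]);
translate([2314, 1843, 0]) cube([82, 82, 468]);
translate([420, 420, 254]) cube([1894, 33, 181]);
translate([420, 1892, 254]) cube([1894, 33, 181]);
translate([338, 502, 254]) cube([33, 1341, 181]);
translate([2363, 502, 254]) cube([33, 1341, 181]);
translate([546, 420, 435]) cube([70, 1505, 21]);
translate([742, 420, 435]) cube([70, 1505, 21]);
translate([938, 420, 435]) cube([70, 1505, 21]);
translate([1134, 420, 435]) cube([70, 1505, 21]);
translate([1330, 420, 435]) cube([70, 1505, 21]);
translate([1526, 420, 435]) cube([70, 1505, 21]);
translate([1722, 420, 435]) cube([70, 1505, 21]);
translate([1918, 420, 435]) cube([70, 1505, 21]);
translate([2114, 420, 435]) cube([70, 1505, 21]);


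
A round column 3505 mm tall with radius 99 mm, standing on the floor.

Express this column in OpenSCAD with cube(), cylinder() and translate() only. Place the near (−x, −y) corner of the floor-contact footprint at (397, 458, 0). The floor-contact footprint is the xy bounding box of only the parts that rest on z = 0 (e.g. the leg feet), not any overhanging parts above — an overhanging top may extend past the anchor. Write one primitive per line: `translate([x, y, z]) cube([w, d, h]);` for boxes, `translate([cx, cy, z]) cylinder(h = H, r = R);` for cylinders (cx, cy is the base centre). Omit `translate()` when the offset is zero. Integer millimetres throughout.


translate([496, 557, 0]) cylinder(h = 3505, r = 99);


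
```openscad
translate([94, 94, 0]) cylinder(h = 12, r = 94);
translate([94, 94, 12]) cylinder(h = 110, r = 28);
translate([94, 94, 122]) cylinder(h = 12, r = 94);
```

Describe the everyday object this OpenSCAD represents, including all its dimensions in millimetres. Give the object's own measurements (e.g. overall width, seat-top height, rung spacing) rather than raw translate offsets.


A spool: two coaxial disc flanges of radius 94 mm and thickness 12 mm, joined by a core cylinder of radius 28 mm and height 110 mm. The lower flange rests on z = 0 and the three cylinders share a vertical axis.


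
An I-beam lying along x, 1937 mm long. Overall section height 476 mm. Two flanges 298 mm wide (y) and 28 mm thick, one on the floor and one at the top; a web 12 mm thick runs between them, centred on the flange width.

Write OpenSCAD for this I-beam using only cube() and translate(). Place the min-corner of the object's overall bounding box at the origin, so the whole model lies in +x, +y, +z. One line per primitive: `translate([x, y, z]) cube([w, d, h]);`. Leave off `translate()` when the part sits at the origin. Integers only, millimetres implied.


cube([1937, 298, 28]);
translate([0, 143, 28]) cube([1937, 12, 420]);
translate([0, 0, 448]) cube([1937, 298, 28]);


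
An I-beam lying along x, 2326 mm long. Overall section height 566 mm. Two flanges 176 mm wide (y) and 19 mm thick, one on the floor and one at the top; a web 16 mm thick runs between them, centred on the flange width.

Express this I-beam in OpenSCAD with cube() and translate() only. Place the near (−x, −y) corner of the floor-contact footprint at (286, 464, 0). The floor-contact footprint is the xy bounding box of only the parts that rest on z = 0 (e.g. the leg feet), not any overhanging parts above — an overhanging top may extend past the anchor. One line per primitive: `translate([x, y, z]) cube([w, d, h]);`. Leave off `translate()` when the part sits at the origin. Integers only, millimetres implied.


translate([286, 464, 0]) cube([2326, 176, 19]);
translate([286, 544, 19]) cube([2326, 16, 528]);
translate([286, 464, 547]) cube([2326, 176, 19]);


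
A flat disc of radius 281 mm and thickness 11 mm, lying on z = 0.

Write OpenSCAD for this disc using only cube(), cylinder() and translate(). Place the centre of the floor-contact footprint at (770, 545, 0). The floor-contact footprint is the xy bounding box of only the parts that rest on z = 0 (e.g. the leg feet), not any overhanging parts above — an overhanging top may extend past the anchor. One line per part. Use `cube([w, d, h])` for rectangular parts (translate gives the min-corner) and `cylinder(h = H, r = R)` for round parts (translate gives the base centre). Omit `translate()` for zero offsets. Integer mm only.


translate([770, 545, 0]) cylinder(h = 11, r = 281);


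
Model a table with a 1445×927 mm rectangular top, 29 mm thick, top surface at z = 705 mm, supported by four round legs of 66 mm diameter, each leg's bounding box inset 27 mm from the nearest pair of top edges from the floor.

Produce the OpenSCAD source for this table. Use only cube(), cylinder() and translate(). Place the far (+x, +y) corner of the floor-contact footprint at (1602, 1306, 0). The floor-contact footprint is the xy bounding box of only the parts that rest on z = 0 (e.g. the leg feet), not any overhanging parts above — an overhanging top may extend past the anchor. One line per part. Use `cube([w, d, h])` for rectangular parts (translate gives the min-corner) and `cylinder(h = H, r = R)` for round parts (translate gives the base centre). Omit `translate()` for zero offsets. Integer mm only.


// leg_h = 705 - 29 = 676
translate([184, 406, 676]) cube([1445, 927, 29]);
translate([244, 466, 0]) cylinder(h = 676, r = 33);
translate([1569, 466, 0]) cylinder(h = 676, r = 33);
translate([244, 1273, 0]) cylinder(h = 676, r = 33);
translate([1569, 1273, 0]) cylinder(h = 676, r = 33);


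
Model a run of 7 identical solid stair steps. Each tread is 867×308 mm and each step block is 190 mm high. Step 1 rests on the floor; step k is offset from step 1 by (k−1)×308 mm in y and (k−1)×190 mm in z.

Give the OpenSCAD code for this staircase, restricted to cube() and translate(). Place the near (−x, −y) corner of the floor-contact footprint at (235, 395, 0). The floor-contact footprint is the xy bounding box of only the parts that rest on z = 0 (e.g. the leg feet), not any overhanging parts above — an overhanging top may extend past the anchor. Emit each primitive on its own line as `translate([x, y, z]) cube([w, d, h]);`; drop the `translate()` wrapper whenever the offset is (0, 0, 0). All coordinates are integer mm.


translate([235, 395, 0]) cube([867, 308, 190]);
translate([235, 703, 190]) cube([867, 308, 190]);
translate([235, 1011, 380]) cube([867, 308, 190]);
translate([235, 1319, 570]) cube([867, 308, 190]);
translate([235, 1627, 760]) cube([867, 308, 190]);
translate([235, 1935, 950]) cube([867, 308, 190]);
translate([235, 2243, 1140]) cube([867, 308, 190]);


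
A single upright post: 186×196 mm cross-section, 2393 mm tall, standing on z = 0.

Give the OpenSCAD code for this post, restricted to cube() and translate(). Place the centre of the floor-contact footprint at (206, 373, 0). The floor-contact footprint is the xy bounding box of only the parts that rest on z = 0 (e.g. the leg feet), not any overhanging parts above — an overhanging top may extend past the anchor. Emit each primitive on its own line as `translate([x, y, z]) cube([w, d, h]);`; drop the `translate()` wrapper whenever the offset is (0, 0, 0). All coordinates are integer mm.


translate([113, 275, 0]) cube([186, 196, 2393]);


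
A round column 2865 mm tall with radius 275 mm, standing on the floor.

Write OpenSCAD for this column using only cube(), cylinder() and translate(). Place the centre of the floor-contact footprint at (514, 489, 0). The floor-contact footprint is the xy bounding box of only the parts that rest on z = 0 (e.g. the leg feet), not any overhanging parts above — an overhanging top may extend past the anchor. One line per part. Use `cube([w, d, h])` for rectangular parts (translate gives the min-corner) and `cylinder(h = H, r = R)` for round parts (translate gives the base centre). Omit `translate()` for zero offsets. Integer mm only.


translate([514, 489, 0]) cylinder(h = 2865, r = 275);


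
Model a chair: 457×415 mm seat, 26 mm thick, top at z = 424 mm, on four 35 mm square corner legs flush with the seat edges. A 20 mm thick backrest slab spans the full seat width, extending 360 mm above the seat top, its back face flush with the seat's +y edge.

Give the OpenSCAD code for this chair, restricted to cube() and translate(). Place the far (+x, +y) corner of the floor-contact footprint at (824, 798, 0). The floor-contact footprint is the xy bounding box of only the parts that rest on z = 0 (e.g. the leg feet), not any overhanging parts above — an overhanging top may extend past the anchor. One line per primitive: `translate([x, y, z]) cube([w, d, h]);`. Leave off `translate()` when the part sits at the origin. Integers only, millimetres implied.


translate([367, 383, 398]) cube([457, 415, 26]);
translate([367, 383, 0]) cube([35, 35, 398]);
translate([789, 383, 0]) cube([35, 35, 398]);
translate([367, 763, 0]) cube([35, 35, 398]);
translate([789, 763, 0]) cube([35, 35, 398]);
translate([367, 778, 424]) cube([457, 20, 360]);


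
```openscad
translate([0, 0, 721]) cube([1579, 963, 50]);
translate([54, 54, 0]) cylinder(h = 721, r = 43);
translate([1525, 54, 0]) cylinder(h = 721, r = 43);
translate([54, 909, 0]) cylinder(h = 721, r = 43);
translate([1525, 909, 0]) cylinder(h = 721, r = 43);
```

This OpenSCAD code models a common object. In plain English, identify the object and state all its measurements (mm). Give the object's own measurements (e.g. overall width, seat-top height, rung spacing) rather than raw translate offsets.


A rectangular dining table. The top is 1579×963×50 mm with its upper surface at z = 771 mm. It stands on four round legs of 86 mm diameter, each leg's bounding box inset 11 mm from the nearest pair of top edges, running from the floor to the underside of the top.


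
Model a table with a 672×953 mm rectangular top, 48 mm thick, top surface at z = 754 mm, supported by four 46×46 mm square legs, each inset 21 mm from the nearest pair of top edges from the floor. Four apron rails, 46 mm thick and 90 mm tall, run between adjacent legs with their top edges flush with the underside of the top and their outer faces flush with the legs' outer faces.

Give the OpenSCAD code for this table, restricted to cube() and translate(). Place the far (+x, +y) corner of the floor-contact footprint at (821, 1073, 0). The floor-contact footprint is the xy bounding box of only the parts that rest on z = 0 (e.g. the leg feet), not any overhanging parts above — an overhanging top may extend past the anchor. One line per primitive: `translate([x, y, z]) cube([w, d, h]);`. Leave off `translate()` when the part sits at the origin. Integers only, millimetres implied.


// leg_h = 754 - 48 = 706
// apron z = 706 - 90 = 616
translate([170, 141, 706]) cube([672, 953, 48]);
translate([191, 162, 0]) cube([46, 46, 706]);
translate([775, 162, 0]) cube([46, 46, 706]);
translate([191, 1027, 0]) cube([46, 46, 706]);
translate([775, 1027, 0]) cube([46, 46, 706]);
translate([237, 162, 616]) cube([538, 46, 90]);
translate([237, 1027, 616]) cube([538, 46, 90]);
translate([191, 208, 616]) cube([46, 819, 90]);
translate([775, 208, 616]) cube([46, 819, 90]);


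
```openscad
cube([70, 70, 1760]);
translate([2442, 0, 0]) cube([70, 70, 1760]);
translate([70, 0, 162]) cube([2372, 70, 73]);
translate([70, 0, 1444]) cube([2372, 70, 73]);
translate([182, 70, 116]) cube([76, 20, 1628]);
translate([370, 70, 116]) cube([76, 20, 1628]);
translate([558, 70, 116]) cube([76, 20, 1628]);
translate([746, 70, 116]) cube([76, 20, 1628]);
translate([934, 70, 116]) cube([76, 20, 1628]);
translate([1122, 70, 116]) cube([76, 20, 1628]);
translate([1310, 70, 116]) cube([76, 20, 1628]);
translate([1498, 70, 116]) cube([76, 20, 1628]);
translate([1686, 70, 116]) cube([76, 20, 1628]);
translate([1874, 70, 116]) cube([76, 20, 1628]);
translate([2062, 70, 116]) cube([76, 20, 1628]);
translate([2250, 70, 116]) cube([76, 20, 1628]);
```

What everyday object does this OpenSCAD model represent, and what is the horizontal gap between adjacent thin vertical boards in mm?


A fence section. The picket gap is 112 mm.

Two posts, two rails, 12 pickets — a fence section. Span 2372 mm holds 12 pickets of 76 mm with 13 equal gaps: ⌊(2372 − 12·76) / 13⌋ = 112 mm.


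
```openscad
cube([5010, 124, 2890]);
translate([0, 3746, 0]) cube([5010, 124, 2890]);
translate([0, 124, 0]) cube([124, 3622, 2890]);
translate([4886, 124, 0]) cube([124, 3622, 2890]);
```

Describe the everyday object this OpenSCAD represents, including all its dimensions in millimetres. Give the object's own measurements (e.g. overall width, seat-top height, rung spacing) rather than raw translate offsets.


The wall frame of a small rectangular building: four walls, each 2890 mm tall and 124 mm thick, enclosing a footprint 5010 mm (x) by 3870 mm (y) outside-to-outside, with no floor or roof. The front and back walls (the −y and +y sides) span the full width; the two side walls fit between them.


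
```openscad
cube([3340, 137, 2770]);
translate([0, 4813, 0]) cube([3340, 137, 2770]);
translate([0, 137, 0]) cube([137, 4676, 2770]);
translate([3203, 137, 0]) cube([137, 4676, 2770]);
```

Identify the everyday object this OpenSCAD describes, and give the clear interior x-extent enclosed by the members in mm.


A house (or room) frame. The interior width is 3066 mm.

Four 2770 mm walls enclosing a rectangle with no floor or roof — a room or house frame. Outside width is 3340 mm and wall thickness is 137 mm, so the interior width is 3340 − 2 × 137 = 3066 mm.


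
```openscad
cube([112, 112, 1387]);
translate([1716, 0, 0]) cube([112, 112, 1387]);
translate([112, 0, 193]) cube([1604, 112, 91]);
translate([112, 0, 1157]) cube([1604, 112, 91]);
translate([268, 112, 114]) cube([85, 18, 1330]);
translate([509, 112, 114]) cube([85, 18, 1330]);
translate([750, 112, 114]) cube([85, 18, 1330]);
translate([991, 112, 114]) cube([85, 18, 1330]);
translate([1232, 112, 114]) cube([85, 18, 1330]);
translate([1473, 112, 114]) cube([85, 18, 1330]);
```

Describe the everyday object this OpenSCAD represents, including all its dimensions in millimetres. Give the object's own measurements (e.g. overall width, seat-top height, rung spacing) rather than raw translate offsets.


A fence section. Two 112×112 mm posts, 1387 mm tall, stand on the floor with a clear span of 1604 mm between their inner faces. Two horizontal rails of 112×91 mm section span the gap between the posts with their undersides at z = 193 mm and z = 1157 mm, flush with the posts' −y face. 6 pickets, each 85 mm wide, 18 mm thick and 1330 mm tall, are fixed to the +y face of the rails with their bottoms at z = 114 mm, spaced across the span with a 156 mm gap after the −x post and between neighbouring pickets, with 158 mm left before the +x post.


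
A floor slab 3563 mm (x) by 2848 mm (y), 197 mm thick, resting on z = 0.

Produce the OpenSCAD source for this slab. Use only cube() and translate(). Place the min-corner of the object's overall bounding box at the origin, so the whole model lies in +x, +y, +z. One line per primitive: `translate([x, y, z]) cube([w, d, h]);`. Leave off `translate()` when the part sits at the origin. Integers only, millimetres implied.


cube([3563, 2848, 197]);


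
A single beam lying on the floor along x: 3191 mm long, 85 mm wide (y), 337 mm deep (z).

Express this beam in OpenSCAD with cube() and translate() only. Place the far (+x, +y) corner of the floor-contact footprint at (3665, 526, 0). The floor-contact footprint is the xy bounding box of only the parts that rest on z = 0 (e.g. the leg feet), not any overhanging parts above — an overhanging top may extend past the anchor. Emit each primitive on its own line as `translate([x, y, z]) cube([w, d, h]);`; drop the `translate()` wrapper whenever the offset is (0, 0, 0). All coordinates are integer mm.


translate([474, 441, 0]) cube([3191, 85, 337]);


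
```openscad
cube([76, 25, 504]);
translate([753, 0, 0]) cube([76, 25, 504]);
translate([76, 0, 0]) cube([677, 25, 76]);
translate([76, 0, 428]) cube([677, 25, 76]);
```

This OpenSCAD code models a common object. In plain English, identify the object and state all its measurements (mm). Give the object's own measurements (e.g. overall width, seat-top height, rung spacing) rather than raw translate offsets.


A rectangular picture frame lying in the x–z plane (depth along y). The opening is 677 mm wide (x) by 352 mm tall (z), surrounded by a border 76 mm wide on all four sides. The frame is 25 mm deep and is made of two full-height vertical stiles with two horizontal rails fitted between them.


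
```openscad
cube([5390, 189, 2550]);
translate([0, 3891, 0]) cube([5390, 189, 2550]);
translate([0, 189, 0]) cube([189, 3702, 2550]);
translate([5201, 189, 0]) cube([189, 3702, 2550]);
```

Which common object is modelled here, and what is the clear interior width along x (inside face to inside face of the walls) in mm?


A house (or room) frame. The interior width is 5012 mm.

Four 2550 mm walls enclosing a rectangle with no floor or roof — a room or house frame. Outside width is 5390 mm and wall thickness is 189 mm, so the interior width is 5390 − 2 × 189 = 5012 mm.


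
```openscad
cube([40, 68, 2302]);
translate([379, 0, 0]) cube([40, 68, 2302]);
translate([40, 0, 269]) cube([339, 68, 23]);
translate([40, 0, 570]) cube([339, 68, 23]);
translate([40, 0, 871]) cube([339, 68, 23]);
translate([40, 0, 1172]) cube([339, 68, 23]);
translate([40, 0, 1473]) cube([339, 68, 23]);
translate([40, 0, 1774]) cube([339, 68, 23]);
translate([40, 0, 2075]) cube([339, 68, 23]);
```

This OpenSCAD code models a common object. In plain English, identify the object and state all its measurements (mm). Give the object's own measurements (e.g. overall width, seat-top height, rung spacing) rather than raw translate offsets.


A straight ladder. Two 40×68 mm vertical rails, 2302 mm tall, stand 419 mm apart (outside-to-outside) with their front faces coplanar on the −y side. 7 rungs, each 68 mm deep and 23 mm tall, span between the inner faces of the rails, front faces flush with the rails. The lowest rung's underside is at z = 269 mm and rungs are spaced 301 mm apart (underside to underside).


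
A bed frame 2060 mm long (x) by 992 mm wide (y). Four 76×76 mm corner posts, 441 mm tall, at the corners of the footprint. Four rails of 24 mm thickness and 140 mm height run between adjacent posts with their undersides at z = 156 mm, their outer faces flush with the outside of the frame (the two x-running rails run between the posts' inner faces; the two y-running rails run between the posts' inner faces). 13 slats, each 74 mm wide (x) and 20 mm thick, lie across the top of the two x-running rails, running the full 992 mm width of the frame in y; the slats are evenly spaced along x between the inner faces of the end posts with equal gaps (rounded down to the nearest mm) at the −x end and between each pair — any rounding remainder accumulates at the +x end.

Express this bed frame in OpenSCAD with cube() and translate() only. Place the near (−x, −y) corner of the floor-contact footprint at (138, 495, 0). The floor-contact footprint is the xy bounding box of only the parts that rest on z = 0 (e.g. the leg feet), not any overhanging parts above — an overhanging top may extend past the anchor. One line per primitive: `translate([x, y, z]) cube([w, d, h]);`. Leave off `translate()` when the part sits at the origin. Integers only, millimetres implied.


translate([138, 495, 0]) cube([76, 76, 441]);
translate([138, 1411, 0]) cube([76, 76, 441]);
translate([2122, 495, 0]) cube([76, 76, 441]);
translate([2122, 1411, 0]) cube([76, 76, 441]);
translate([214, 495, 156]) cube([1908, 24, 140]);
translate([214, 1463, 156]) cube([1908, 24, 140]);
translate([138, 571, 156]) cube([24, 840, 140]);
translate([2174, 571, 156]) cube([24, 840, 140]);
translate([281, 495, 296]) cube([74, 992, 20]);
translate([422, 495, 296]) cube([74, 992, 20]);
translate([563, 495, 296]) cube([74, 992, 20]);
translate([704, 495, 296]) cube([74, 992, 20]);
translate([845, 495, 296]) cube([74, 992, 20]);
translate([986, 495, 296]) cube([74, 992, 20]);
translate([1127, 495, 296]) cube([74, 992, 20]);
translate([1268, 495, 296]) cube([74, 992, 20]);
translate([1409, 495, 296]) cube([74, 992, 20]);
translate([1550, 495, 296]) cube([74, 992, 20]);
translate([1691, 495, 296]) cube([74, 992, 20]);
translate([1832, 495, 296]) cube([74, 992, 20]);
translate([1973, 495, 296]) cube([74, 992, 20]);


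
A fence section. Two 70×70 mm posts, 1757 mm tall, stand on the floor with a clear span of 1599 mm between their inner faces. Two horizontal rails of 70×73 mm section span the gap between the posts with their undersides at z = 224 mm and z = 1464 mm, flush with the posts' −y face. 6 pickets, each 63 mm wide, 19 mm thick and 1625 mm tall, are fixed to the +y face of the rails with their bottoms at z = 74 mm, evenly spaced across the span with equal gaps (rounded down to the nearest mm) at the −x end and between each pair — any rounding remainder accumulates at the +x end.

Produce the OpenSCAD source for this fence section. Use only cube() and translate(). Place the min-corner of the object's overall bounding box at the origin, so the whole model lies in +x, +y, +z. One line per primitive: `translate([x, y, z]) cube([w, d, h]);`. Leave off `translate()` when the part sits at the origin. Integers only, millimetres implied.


cube([70, 70, 1757]);
translate([1669, 0, 0]) cube([70, 70, 1757]);
translate([70, 0, 224]) cube([1599, 70, 73]);
translate([70, 0, 1464]) cube([1599, 70, 73]);
translate([244, 70, 74]) cube([63, 19, 1625]);
translate([481, 70, 74]) cube([63, 19, 1625]);
translate([718, 70, 74]) cube([63, 19, 1625]);
translate([955, 70, 74]) cube([63, 19, 1625]);
translate([1192, 70, 74]) cube([63, 19, 1625]);
translate([1429, 70, 74]) cube([63, 19, 1625]);


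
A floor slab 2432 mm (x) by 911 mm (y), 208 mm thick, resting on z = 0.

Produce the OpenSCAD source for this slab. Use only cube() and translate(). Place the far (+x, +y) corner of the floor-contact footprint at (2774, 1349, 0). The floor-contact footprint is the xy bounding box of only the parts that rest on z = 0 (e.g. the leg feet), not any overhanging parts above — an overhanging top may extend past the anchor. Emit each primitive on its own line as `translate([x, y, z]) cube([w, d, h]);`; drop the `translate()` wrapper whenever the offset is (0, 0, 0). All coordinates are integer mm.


translate([342, 438, 0]) cube([2432, 911, 208]);


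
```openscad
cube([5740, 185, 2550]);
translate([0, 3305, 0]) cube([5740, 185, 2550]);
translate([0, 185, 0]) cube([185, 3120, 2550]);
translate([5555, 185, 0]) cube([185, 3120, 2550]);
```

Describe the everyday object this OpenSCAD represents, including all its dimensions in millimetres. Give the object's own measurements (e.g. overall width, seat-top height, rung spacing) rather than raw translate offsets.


The wall frame of a small rectangular building: four walls, each 2550 mm tall and 185 mm thick, enclosing a footprint 5740 mm (x) by 3490 mm (y) outside-to-outside, with no floor or roof. The front and back walls (the −y and +y sides) span the full width; the two side walls fit between them.


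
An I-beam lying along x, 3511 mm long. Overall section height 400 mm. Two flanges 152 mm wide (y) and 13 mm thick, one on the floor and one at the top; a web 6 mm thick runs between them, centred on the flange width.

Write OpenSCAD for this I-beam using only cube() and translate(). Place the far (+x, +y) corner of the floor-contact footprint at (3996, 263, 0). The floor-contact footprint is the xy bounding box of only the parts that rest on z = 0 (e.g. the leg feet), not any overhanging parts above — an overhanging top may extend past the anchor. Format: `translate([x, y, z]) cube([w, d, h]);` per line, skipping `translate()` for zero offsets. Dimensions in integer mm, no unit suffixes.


translate([485, 111, 0]) cube([3511, 152, 13]);
translate([485, 184, 13]) cube([3511, 6, 374]);
translate([485, 111, 387]) cube([3511, 152, 13]);


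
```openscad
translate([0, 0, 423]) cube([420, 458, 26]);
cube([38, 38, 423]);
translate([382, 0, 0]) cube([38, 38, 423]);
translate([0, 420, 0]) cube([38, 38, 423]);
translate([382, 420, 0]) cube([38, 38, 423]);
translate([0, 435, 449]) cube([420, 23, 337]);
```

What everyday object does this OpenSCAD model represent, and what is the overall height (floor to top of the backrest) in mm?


A chair. The overall height is 786 mm.

A slab on four corner posts with a tall panel at the back — a chair. The seat slab sits at z = 423 with thickness 26, and the 337 mm backrest starts at the seat top, so the overall height is 423 + 26 + 337 = 786 mm.


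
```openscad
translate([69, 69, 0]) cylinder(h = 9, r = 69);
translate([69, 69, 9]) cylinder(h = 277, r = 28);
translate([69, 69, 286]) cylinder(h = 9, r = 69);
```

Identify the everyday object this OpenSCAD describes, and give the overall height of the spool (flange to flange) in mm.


A spool. The overall height is 295 mm.

Three coaxial cylinders, large–small–large — a spool. Two 9 mm flanges and a 277 mm core give 9 + 277 + 9 = 295 mm.


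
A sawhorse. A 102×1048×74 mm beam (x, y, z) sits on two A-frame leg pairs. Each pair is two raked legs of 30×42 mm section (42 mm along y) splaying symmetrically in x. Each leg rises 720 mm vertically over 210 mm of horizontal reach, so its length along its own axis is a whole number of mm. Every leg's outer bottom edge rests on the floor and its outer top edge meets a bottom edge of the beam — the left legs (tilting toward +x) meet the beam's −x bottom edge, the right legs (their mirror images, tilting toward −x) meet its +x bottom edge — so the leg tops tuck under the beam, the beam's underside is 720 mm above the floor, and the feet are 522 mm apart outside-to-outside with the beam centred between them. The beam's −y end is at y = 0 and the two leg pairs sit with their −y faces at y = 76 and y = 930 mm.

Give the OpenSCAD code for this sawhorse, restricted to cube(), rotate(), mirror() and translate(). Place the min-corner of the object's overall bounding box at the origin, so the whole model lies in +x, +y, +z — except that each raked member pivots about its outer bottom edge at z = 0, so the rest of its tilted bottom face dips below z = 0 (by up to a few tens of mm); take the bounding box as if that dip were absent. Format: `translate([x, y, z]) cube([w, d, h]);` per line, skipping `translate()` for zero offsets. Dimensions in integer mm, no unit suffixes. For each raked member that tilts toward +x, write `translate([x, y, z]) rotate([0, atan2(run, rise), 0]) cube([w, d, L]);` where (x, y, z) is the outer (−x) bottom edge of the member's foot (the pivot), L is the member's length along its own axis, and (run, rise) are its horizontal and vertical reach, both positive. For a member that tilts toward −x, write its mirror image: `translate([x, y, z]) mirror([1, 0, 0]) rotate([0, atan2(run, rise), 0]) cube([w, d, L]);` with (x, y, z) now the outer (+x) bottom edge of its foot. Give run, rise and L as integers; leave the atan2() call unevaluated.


translate([210, 0, 720]) cube([102, 1048, 74]);
translate([0, 76, 0]) rotate([0, atan2(210, 720), 0]) cube([30, 42, 750]);
translate([522, 76, 0]) mirror([1, 0, 0]) rotate([0, atan2(210, 720), 0]) cube([30, 42, 750]);
translate([0, 930, 0]) rotate([0, atan2(210, 720), 0]) cube([30, 42, 750]);
translate([522, 930, 0]) mirror([1, 0, 0]) rotate([0, atan2(210, 720), 0]) cube([30, 42, 750]);


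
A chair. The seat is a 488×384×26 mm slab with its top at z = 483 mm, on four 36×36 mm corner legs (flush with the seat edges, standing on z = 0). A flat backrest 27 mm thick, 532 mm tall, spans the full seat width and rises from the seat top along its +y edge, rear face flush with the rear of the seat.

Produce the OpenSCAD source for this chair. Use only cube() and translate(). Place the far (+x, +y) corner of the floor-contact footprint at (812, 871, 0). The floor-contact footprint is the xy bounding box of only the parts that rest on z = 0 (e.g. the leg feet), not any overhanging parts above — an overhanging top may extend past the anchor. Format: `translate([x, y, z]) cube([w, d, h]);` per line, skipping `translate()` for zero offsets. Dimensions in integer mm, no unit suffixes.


translate([324, 487, 457]) cube([488, 384, 26]);
translate([324, 487, 0]) cube([36, 36, 457]);
translate([776, 487, 0]) cube([36, 36, 457]);
translate([324, 835, 0]) cube([36, 36, 457]);
translate([776, 835, 0]) cube([36, 36, 457]);
translate([324, 844, 483]) cube([488, 27, 532]);


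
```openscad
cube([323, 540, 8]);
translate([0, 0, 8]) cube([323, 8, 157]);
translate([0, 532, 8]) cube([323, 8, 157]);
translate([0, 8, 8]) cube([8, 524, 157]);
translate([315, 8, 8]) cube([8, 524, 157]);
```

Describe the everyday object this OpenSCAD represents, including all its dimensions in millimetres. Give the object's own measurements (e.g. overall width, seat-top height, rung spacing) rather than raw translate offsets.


An open-topped rectangular box: outside dimensions 323×540×165 mm, with a uniform wall and base thickness of 8 mm. The base is a full 323×540 slab on the floor; four walls sit on top of the base. The front and back walls (the −y and +y sides) span the full width; the two side walls fit between them.


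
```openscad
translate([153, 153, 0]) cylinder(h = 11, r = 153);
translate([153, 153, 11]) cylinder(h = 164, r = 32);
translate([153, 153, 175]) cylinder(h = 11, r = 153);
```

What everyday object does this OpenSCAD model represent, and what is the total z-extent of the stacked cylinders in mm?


A spool. The overall height is 186 mm.

Three coaxial cylinders, large–small–large — a spool. Two 11 mm flanges and a 164 mm core give 11 + 164 + 11 = 186 mm.


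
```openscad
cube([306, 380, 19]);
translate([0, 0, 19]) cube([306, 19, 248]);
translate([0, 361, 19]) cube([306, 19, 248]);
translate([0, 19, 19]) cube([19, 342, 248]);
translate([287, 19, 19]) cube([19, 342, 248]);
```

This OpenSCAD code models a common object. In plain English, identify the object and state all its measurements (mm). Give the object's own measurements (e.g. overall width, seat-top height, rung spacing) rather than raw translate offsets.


An open-topped rectangular box: outside dimensions 306×380×267 mm, with a uniform wall and base thickness of 19 mm. The base is a full 306×380 slab on the floor; four walls sit on top of the base. The front and back walls (the −y and +y sides) span the full width; the two side walls fit between them.


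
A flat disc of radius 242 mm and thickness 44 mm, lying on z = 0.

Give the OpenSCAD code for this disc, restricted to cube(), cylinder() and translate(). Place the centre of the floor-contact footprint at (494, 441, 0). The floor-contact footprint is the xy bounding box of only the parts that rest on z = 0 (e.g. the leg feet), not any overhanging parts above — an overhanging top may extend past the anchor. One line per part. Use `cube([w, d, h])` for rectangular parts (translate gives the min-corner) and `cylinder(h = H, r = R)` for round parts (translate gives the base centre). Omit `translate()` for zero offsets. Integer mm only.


translate([494, 441, 0]) cylinder(h = 44, r = 242);


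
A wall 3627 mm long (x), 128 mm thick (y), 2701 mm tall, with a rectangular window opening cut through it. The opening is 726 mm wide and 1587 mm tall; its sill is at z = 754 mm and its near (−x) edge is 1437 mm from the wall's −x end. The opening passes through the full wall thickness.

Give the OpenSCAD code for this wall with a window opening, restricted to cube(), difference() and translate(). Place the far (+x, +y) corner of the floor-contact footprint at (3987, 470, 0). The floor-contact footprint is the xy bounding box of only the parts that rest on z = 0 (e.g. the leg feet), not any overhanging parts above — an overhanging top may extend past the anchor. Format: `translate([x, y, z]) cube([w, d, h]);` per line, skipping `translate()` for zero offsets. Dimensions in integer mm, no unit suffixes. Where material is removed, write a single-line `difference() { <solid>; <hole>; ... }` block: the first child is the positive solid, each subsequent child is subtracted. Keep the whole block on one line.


difference() { translate([360, 342, 0]) cube([3627, 128, 2701]); translate([1797, 342, 754]) cube([726, 128, 1587]); }


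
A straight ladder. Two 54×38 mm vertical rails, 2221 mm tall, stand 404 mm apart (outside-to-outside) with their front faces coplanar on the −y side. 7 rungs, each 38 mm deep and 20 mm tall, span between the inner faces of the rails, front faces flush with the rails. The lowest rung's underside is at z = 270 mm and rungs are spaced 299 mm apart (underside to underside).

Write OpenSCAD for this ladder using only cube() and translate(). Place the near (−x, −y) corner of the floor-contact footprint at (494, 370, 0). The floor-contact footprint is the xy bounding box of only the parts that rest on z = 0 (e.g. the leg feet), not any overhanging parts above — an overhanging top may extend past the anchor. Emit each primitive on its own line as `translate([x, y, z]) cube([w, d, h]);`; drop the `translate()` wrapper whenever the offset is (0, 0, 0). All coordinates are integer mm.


translate([494, 370, 0]) cube([54, 38, 2221]);
translate([844, 370, 0]) cube([54, 38, 2221]);
translate([548, 370, 270]) cube([296, 38, 20]);
translate([548, 370, 569]) cube([296, 38, 20]);
translate([548, 370, 868]) cube([296, 38, 20]);
translate([548, 370, 1167]) cube([296, 38, 20]);
translate([548, 370, 1466]) cube([296, 38, 20]);
translate([548, 370, 1765]) cube([296, 38, 20]);
translate([548, 370, 2064]) cube([296, 38, 20]);


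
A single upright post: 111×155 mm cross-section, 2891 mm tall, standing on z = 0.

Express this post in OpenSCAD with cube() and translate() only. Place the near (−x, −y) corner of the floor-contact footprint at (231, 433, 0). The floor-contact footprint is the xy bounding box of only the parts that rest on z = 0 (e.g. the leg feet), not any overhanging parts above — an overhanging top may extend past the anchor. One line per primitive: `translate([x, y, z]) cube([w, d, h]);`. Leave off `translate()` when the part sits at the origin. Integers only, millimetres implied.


translate([231, 433, 0]) cube([111, 155, 2891]);


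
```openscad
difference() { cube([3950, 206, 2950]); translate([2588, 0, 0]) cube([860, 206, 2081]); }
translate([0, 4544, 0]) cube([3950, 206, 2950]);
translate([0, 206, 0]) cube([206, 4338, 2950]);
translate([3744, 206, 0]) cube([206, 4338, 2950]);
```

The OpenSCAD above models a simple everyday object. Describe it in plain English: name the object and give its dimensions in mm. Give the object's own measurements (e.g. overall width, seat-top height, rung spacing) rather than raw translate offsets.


A single room: four walls, each 2950 mm tall and 206 mm thick, enclosing an outside footprint 3950×4750 mm (x × y), no floor or roof. The front and back walls (−y and +y sides) run the full x-width; the side walls fit between their inner faces. A door opening 860 mm wide and 2081 mm tall is cut through the front wall from the floor up, its −x edge 2588 mm from the wall's −x end.


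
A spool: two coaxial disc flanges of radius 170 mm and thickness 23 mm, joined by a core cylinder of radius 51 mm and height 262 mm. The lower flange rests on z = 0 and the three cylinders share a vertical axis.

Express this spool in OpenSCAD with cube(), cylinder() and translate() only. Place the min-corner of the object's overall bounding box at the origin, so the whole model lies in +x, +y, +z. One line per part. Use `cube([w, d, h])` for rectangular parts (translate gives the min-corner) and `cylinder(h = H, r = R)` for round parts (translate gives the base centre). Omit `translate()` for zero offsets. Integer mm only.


translate([170, 170, 0]) cylinder(h = 23, r = 170);
translate([170, 170, 23]) cylinder(h = 262, r = 51);
translate([170, 170, 285]) cylinder(h = 23, r = 170);


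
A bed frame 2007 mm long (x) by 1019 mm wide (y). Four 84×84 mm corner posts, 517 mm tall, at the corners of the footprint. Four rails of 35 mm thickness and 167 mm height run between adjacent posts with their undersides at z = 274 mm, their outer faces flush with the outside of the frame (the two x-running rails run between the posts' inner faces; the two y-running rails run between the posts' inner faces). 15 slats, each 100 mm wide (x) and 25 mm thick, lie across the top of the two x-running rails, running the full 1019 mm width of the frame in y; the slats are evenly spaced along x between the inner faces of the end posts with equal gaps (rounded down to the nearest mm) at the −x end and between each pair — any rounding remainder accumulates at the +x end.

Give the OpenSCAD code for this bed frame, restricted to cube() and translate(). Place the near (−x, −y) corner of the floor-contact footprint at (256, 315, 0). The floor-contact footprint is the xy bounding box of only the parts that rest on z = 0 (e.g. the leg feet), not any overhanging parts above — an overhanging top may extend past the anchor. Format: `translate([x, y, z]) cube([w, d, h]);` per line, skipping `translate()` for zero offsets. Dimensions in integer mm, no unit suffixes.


// slat z = rail_z + rail_h = 274 + 167 = 441
// slat gap = ⌊(1839 − 15·100) / 16⌋ = 21
translate([256, 315, 0]) cube([84, 84, 517]);
translate([256, 1250, 0]) cube([84, 84, 517]);
translate([2179, 315, 0]) cube([84, 84, 517]);
translate([2179, 1250, 0]) cube([84, 84, 517]);
translate([340, 315, 274]) cube([1839, 35, 167]);
translate([340, 1299, 274]) cube([1839, 35, 167]);
translate([256, 399, 274]) cube([35, 851, 167]);
translate([2228, 399, 274]) cube([35, 851, 167]);
translate([361, 315, 441]) cube([100, 1019, 25]);
translate([482, 315, 441]) cube([100, 1019, 25]);
translate([603, 315, 441]) cube([100, 1019, 25]);
translate([724, 315, 441]) cube([100, 1019, 25]);
translate([845, 315, 441]) cube([100, 1019, 25]);
translate([966, 315, 441]) cube([100, 1019, 25]);
translate([1087, 315, 441]) cube([100, 1019, 25]);
translate([1208, 315, 441]) cube([100, 1019, 25]);
translate([1329, 315, 441]) cube([100, 1019, 25]);
translate([1450, 315, 441]) cube([100, 1019, 25]);
translate([1571, 315, 441]) cube([100, 1019, 25]);
translate([1692, 315, 441]) cube([100, 1019, 25]);
translate([1813, 315, 441]) cube([100, 1019, 25]);
translate([1934, 315, 441]) cube([100, 1019, 25]);
translate([2055, 315, 441]) cube([100, 1019, 25]);
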